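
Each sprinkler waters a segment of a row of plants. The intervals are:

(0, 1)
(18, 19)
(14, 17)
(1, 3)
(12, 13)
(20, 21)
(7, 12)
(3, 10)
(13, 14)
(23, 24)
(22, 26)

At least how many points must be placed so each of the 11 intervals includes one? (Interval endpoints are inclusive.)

7

By right end: [0,1]  [1,3]  [3,10]  [7,12]  [12,13]  [13,14]  [14,17]  [18,19]  [20,21]  [23,24]  [22,26]
[0,1] uncovered → point at 1; [3,10] uncovered → point at 10; [12,13] uncovered → point at 13; [14,17] uncovered → point at 17; [18,19] uncovered → point at 19; [20,21] uncovered → point at 21; [23,24] uncovered → point at 24.
Points: 1, 10, 13, 17, 19, 21, 24 (7 total).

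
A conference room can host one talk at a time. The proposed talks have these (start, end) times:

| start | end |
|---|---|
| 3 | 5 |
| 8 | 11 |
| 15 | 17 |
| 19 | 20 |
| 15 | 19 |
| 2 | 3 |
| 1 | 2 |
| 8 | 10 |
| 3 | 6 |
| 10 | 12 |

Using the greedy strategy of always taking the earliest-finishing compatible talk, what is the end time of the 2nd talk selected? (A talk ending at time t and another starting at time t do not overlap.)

Greedy by earliest finish: after sorting by end time, pick each interval compatible with the last pick.
Sorted by end: (1,2)  (2,3)  (3,5)  (3,6)  (8,10)  (8,11)  (10,12)  (15,17)  (15,19)  (19,20)
take (1,2); take (2,3); take (3,5); take (8,10); skip (8,11); take (10,12); take (15,17); take (19,20).
Selected: (1,2) (2,3) (3,5) (8,10) (10,12) (15,17) (19,20)

3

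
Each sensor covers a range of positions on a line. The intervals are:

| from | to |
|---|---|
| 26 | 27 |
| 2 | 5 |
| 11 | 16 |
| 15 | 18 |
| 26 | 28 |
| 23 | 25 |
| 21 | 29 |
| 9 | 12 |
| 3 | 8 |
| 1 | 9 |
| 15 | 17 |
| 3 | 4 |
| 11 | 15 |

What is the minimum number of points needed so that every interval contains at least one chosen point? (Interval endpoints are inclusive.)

5

Sorted: [3,4] [2,5] [3,8] [1,9] [9,12] [11,15] [11,16] [15,17] [15,18] [23,25] [26,27] [26,28] [21,29]
{[3,4],[2,5],[3,8],[1,9]} hit by 4; {[9,12],[11,15],[11,16]} hit by 12; {[15,17],[15,18]} hit by 17; {[23,25]} hit by 25; {[26,27],[26,28],[21,29]} hit by 27.
Points: 4, 12, 17, 25, 27 (5 total).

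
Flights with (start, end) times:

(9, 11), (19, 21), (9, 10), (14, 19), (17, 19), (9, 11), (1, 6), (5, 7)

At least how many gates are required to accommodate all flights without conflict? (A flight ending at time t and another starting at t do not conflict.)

Events (time:±→running): 1:+→1 5:+→2 6:-→1 7:-→0 9:+→1 9:+→2 9:+→3 … peak 3.

3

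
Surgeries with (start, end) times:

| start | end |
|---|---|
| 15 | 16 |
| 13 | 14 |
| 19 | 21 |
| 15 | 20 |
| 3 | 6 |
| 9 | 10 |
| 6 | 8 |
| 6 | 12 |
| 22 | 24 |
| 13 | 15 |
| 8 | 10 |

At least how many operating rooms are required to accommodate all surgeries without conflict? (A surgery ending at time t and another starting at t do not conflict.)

3

Events (time:±→running): 3:+→1 6:-→0 6:+→1 6:+→2 8:-→1 8:+→2 9:+→3 … peak 3.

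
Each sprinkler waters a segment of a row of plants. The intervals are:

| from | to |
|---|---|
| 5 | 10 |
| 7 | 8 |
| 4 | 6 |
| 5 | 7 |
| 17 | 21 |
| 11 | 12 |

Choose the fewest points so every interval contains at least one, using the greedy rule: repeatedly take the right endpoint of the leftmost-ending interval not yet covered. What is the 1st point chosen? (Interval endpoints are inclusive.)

Process intervals by earliest right end; each time one isn't hit yet, stab at its right endpoint.
Sorted: [4,6] [5,7] [7,8] [5,10] [11,12] [17,21]
{[4,6],[5,7]} hit by 6; {[7,8],[5,10]} hit by 8; {[11,12]} hit by 12; {[17,21]} hit by 21.
Points: 6, 8, 12, 21 (4 total).

6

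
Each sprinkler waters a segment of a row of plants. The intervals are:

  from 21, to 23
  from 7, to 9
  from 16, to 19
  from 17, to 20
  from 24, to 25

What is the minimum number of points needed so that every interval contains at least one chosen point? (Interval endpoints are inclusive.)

Process intervals by earliest right end; each time one isn't hit yet, stab at its right endpoint.
Sorted: [7,9] [16,19] [17,20] [21,23] [24,25]
{[7,9]} hit by 9; {[16,19],[17,20]} hit by 19; {[21,23]} hit by 23; {[24,25]} hit by 25.
Points: 9, 19, 23, 25 (4 total).

4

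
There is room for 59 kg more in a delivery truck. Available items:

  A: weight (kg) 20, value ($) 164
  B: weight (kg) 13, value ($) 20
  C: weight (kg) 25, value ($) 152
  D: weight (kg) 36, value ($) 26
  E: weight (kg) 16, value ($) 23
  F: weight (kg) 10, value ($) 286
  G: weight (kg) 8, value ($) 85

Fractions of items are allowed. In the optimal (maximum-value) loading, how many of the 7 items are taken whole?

3

Ratios (sorted): F 28.60, G 10.62, A 8.20, C 6.08, B 1.54, E 1.44, D 0.72
take F (10 @ 286); take G (8 @ 85); take A (20 @ 164); take 21/25 of C → 127.68. Capacity used 59/59.
3 item(s) taken whole; one partial (take 21/25 of C).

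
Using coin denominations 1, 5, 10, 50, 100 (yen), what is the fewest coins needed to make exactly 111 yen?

111 − 1×100→11 − 1×10→1 − 1×1→0
Total coins = 1 + 1 + 1 = 3

3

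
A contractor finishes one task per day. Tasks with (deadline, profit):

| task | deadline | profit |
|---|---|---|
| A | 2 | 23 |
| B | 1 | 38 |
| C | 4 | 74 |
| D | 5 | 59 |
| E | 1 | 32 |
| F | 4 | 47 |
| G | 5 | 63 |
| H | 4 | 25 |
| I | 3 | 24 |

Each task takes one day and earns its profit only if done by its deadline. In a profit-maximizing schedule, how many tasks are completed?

Profit order: C=74 G=63 D=59 F=47 B=38 E=32 H=25 I=24 A=23
Assign: C→slot 4, G→slot 5, D→slot 3, F→slot 2, B→slot 1, E skipped, H skipped, I skipped, A skipped.
Slots: [1:B] [2:F] [3:D] [4:C] [5:G]
5 of 9 scheduled.

5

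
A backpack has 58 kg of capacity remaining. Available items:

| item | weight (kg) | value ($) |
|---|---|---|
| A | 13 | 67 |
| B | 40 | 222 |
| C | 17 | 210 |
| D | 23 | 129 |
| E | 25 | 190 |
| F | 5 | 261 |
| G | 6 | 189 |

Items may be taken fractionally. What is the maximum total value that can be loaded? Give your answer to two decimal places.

Sort by value per unit weight and fill in that order.
Ratios (sorted): F 52.20, G 31.50, C 12.35, E 7.60, D 5.61, B 5.55, A 5.15
take F (5 @ 261); take G (6 @ 189); take C (17 @ 210); take E (25 @ 190); take 5/23 of D → 28.04. Capacity used 58/58.
Total value = 878.04

878.04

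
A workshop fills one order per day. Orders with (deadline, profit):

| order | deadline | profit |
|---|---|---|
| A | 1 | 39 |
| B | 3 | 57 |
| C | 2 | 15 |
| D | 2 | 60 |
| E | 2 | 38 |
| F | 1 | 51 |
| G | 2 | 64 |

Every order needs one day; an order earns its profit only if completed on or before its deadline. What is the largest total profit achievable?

181

Profit order: G=64 D=60 B=57 F=51 A=39 E=38 C=15
Assign: G→slot 2, D→slot 1, B→slot 3, F skipped, A skipped, E skipped, C skipped.
Slots: [1:D] [2:G] [3:B]
Profit = 60 + 64 + 57 = 181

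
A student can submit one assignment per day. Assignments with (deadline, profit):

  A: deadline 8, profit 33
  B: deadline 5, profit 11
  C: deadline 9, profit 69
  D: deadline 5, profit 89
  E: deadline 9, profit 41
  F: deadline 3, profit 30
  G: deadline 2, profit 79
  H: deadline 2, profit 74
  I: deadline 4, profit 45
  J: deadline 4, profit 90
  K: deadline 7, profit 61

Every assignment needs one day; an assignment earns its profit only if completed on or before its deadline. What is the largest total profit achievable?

Take jobs in profit order; each goes to the latest open slot no later than its deadline.
By profit: J(d4,90), D(d5,89), G(d2,79), H(d2,74), C(d9,69), K(d7,61), I(d4,45), E(d9,41), A(d8,33), F(d3,30), B(d5,11)
J→slot 4; D→slot 5; G→slot 2; H→slot 1; C→slot 9; K→slot 7; I→slot 3; E→slot 8; A→slot 6; F skipped; B skipped.
Profit = 74 + 79 + 45 + 90 + 89 + 33 + 61 + 41 + 69 = 581

581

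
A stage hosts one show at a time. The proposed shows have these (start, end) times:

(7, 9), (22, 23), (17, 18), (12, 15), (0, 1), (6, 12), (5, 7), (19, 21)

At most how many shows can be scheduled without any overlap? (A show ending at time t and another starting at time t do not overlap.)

Sorted by end: (0,1)  (5,7)  (7,9)  (6,12)  (12,15)  (17,18)  (19,21)  (22,23)
take (0,1); take (5,7); take (7,9); take (12,15); take (17,18); take (19,21); take (22,23).
Selected 7 shows.

7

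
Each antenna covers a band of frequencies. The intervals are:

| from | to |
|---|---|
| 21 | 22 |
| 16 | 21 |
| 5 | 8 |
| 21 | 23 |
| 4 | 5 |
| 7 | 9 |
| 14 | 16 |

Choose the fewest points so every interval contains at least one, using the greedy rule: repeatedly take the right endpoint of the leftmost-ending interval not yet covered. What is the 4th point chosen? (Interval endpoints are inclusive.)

By right end: [4,5]  [5,8]  [7,9]  [14,16]  [16,21]  [21,22]  [21,23]
[4,5] uncovered → point at 5; [7,9] uncovered → point at 9; [14,16] uncovered → point at 16; [21,22] uncovered → point at 22.
Points: 5, 9, 16, 22 (4 total).

22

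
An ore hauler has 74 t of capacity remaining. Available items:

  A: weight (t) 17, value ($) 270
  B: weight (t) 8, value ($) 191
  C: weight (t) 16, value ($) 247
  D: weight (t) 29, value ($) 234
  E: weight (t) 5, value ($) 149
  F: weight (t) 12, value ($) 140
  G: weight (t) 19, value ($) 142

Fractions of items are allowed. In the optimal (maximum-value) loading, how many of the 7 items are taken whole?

Sort by value per unit weight and fill in that order.
Order: E (149/5=29.80) > B (191/8=23.88) > A (270/17=15.88) > C (247/16=15.44) > F (140/12=11.67) > D (234/29=8.07) > G (142/19=7.47)
Fill: take E (5 @ 149) → take B (8 @ 191) → take A (17 @ 270) → take C (16 @ 247) → take F (12 @ 140) → take 16/29 of D → 129.10; 74/74 used.
5 item(s) taken whole; one partial (take 16/29 of D).

5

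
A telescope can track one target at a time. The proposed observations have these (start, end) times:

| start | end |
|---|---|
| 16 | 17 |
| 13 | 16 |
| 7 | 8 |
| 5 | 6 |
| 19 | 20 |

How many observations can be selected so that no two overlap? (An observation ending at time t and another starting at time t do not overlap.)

By end time: (5,6), (7,8), (13,16), (16,17), (19,20).
Pick (5,6); next start ≥ 6 → (7,8); next start ≥ 8 → (13,16); next start ≥ 16 → (16,17); next start ≥ 17 → (19,20).
Selected 5 observations.

5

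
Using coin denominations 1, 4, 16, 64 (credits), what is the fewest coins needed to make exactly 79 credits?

Greedy: take as many of the largest coin as possible, then repeat with the remainder.
79 = 1×64 + 3×4 + 3×1
Total coins = 1 + 3 + 3 = 7

7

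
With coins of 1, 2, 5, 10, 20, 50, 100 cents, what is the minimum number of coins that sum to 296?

Use the largest denomination that fits, subtract, and repeat.
296 = 2×100 + 1×50 + 2×20 + 1×5 + 1×1
Total coins = 2 + 1 + 2 + 1 + 1 = 7

7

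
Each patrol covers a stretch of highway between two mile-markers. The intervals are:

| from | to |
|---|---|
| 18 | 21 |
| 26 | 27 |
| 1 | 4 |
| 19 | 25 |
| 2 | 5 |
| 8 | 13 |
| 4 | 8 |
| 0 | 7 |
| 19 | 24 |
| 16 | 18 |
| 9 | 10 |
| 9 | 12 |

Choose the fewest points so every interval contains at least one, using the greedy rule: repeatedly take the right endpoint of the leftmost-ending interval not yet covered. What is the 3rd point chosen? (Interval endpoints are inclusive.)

18

Sorted: [1,4] [2,5] [0,7] [4,8] [9,10] [9,12] [8,13] [16,18] [18,21] [19,24] [19,25] [26,27]
{[1,4],[2,5],[0,7],[4,8]} hit by 4; {[9,10],[9,12],[8,13]} hit by 10; {[16,18],[18,21]} hit by 18; {[19,24],[19,25]} hit by 24; {[26,27]} hit by 27.
Points: 4, 10, 18, 24, 27 (5 total).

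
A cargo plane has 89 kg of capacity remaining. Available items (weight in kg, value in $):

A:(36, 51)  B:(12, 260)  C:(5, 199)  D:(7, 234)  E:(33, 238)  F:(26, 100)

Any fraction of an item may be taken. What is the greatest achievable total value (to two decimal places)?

Greedy by value/weight ratio, highest first.
Ratios (sorted): C 39.80, D 33.43, B 21.67, E 7.21, F 3.85, A 1.42
take C (5 @ 199); take D (7 @ 234); take B (12 @ 260); take E (33 @ 238); take F (26 @ 100); take 6/36 of A → 8.50. Capacity used 89/89.
Total value = 1039.50

1039.50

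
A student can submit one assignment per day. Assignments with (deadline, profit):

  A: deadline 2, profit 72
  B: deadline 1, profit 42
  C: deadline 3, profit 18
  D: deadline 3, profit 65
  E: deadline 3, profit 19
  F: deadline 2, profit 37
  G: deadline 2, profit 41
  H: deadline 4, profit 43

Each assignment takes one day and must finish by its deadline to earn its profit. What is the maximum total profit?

Sort by profit descending; place each in the latest free slot ≤ its deadline.
Profit order: A=72 D=65 H=43 B=42 G=41 F=37 E=19 C=18
Assign: A→slot 2, D→slot 3, H→slot 4, B→slot 1, G skipped, F skipped, E skipped, C skipped.
Slots: [1:B] [2:A] [3:D] [4:H]
Profit = 42 + 72 + 65 + 43 = 222

222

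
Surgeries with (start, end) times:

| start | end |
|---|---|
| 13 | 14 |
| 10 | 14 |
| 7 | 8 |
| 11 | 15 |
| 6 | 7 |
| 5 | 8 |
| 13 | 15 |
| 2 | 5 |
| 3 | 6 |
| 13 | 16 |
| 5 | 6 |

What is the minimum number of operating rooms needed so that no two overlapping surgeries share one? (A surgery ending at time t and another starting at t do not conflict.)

5

starts: [2, 3, 5, 5, 6, 7, 10, 11, 13, 13, 13]
ends:   [5, 6, 6, 7, 8, 8, 14, 14, 15, 15, 16]
s2→1 s3→2 e5→1 s5→2 s5→3 e6→2 e6→1 s6→2 e7→1 s7→2 e8→1 e8→0 s10→1 s11→2 s13→3 s13→4 s13→5  — peak 5.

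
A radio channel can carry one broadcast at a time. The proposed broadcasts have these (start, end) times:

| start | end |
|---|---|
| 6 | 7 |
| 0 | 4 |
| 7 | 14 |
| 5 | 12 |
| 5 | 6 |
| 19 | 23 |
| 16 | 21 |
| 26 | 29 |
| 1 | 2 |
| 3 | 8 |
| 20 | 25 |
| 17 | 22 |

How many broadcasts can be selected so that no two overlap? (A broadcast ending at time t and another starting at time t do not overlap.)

6

Order by finish time; keep every interval that doesn't clash with the previous kept one.
By end time: (1,2), (0,4), (5,6), (6,7), (3,8), (5,12), (7,14), (16,21), (17,22), (19,23), (20,25), (26,29).
Pick (1,2); next start ≥ 2 → (5,6); next start ≥ 6 → (6,7); next start ≥ 7 → (7,14); next start ≥ 14 → (16,21); next start ≥ 21 → (26,29).
Selected 6 broadcasts.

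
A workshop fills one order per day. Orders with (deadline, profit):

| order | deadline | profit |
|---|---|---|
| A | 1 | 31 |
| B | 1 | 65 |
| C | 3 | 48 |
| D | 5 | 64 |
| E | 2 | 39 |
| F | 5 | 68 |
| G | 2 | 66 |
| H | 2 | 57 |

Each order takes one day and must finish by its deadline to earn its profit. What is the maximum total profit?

311

Take jobs in profit order; each goes to the latest open slot no later than its deadline.
By profit: F(d5,68), G(d2,66), B(d1,65), D(d5,64), H(d2,57), C(d3,48), E(d2,39), A(d1,31)
F→slot 5; G→slot 2; B→slot 1; D→slot 4; H skipped; C→slot 3; E skipped; A skipped.
Profit = 65 + 66 + 48 + 64 + 68 = 311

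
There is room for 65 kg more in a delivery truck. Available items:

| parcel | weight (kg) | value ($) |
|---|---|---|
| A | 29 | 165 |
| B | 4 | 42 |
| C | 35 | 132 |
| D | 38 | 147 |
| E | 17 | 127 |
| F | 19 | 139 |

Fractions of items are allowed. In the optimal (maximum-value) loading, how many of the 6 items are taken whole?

Sort by value per unit weight and fill in that order.
Order: B (42/4=10.50) > E (127/17=7.47) > F (139/19=7.32) > A (165/29=5.69) > D (147/38=3.87) > C (132/35=3.77)
Fill: take B (4 @ 42) → take E (17 @ 127) → take F (19 @ 139) → take 25/29 of A → 142.24; 65/65 used.
3 item(s) taken whole; one partial (take 25/29 of A).

3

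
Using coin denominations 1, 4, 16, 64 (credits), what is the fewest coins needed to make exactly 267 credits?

9

267 − 4×64→11 − 2×4→3 − 3×1→0
Total coins = 4 + 2 + 3 = 9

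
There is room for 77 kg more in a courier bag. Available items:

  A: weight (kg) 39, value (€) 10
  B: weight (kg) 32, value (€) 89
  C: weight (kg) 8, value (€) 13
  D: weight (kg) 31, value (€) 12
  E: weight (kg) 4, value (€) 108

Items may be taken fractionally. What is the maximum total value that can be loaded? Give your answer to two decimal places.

222.51

Greedy by value/weight ratio, highest first.
Order: E (108/4=27.00) > B (89/32=2.78) > C (13/8=1.62) > D (12/31=0.39) > A (10/39=0.26)
Fill: take E (4 @ 108) → take B (32 @ 89) → take C (8 @ 13) → take D (31 @ 12) → take 2/39 of A → 0.51; 77/77 used.
Total value = 222.51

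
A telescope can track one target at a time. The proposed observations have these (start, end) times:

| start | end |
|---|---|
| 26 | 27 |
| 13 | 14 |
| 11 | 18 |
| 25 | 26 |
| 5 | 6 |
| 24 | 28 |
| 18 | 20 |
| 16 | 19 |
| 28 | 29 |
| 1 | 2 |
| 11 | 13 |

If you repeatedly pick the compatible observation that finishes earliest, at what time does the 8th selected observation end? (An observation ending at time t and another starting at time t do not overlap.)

29

Sorted by end: (1,2)  (5,6)  (11,13)  (13,14)  (11,18)  (16,19)  (18,20)  (25,26)  (26,27)  (24,28)  (28,29)
take (1,2); take (5,6); take (11,13); take (13,14); take (16,19); take (25,26); take (26,27); take (28,29).
Selected: (1,2) (5,6) (11,13) (13,14) (16,19) (25,26) (26,27) (28,29)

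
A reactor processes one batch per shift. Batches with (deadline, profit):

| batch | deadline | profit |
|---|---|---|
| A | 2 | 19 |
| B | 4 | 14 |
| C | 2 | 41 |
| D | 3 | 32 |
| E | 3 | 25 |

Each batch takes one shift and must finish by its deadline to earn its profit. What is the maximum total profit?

112

Sort by profit descending; place each in the latest free slot ≤ its deadline.
By profit: C(d2,41), D(d3,32), E(d3,25), A(d2,19), B(d4,14)
C→slot 2; D→slot 3; E→slot 1; A skipped; B→slot 4.
Profit = 25 + 41 + 32 + 14 = 112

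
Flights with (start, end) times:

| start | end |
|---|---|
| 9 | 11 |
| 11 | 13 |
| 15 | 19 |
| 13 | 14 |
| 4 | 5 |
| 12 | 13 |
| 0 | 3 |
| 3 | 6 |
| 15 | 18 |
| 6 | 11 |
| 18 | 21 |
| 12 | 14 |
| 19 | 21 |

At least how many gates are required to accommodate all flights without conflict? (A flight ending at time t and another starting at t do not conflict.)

The answer is the maximum number of intervals overlapping at any instant.
starts: [0, 3, 4, 6, 9, 11, 12, 12, 13, 15, 15, 18, 19]
ends:   [3, 5, 6, 11, 11, 13, 13, 14, 14, 18, 19, 21, 21]
s0→1 e3→0 s3→1 s4→2 e5→1 e6→0 s6→1 s9→2 e11→1 e11→0 s11→1 s12→2 s12→3  — peak 3.

3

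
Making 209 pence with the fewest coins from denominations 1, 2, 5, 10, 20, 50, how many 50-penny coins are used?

4

Use the largest denomination that fits, subtract, and repeat.
209 = 4×50 + 1×5 + 2×2
Count of 50: 4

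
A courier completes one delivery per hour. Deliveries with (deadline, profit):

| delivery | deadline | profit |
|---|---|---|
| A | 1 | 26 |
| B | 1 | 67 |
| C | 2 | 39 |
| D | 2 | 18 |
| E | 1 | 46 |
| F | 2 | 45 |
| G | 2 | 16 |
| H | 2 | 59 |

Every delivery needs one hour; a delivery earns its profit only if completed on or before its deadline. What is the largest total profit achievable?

Profit order: B=67 H=59 E=46 F=45 C=39 A=26 D=18 G=16
Assign: B→slot 1, H→slot 2, E skipped, F skipped, C skipped, A skipped, D skipped, G skipped.
Slots: [1:B] [2:H]
Profit = 67 + 59 = 126

126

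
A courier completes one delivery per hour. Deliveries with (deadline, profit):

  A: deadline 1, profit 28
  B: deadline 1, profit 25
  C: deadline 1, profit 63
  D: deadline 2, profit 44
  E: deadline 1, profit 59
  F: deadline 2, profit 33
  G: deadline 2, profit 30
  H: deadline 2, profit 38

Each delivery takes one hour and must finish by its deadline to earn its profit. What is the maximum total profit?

Take jobs in profit order; each goes to the latest open slot no later than its deadline.
By profit: C(d1,63), E(d1,59), D(d2,44), H(d2,38), F(d2,33), G(d2,30), A(d1,28), B(d1,25)
C→slot 1; E skipped; D→slot 2; H skipped; F skipped; G skipped; A skipped; B skipped.
Profit = 63 + 44 = 107

107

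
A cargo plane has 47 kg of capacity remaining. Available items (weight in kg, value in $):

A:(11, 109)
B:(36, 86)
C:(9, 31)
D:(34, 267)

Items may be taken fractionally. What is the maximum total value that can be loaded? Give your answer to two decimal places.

382.89

Sort by value per unit weight and fill in that order.
Order: A (109/11=9.91) > D (267/34=7.85) > C (31/9=3.44) > B (86/36=2.39)
Fill: take A (11 @ 109) → take D (34 @ 267) → take 2/9 of C → 6.89; 47/47 used.
Total value = 382.89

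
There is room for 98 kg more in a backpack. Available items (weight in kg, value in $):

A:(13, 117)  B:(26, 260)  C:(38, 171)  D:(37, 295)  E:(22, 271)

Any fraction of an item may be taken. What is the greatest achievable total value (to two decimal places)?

Order: E (271/22=12.32) > B (260/26=10.00) > A (117/13=9.00) > D (295/37=7.97) > C (171/38=4.50)
Fill: take E (22 @ 271) → take B (26 @ 260) → take A (13 @ 117) → take D (37 @ 295); 98/98 used.
Total value = 943.00

943.00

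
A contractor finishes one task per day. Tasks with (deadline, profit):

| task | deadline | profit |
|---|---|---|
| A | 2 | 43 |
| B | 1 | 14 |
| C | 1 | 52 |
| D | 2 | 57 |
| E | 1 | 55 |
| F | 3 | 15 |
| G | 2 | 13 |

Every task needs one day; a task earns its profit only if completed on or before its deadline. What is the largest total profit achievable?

127

Take jobs in profit order; each goes to the latest open slot no later than its deadline.
Profit order: D=57 E=55 C=52 A=43 F=15 B=14 G=13
Assign: D→slot 2, E→slot 1, C skipped, A skipped, F→slot 3, B skipped, G skipped.
Slots: [1:E] [2:D] [3:F]
Profit = 55 + 57 + 15 = 127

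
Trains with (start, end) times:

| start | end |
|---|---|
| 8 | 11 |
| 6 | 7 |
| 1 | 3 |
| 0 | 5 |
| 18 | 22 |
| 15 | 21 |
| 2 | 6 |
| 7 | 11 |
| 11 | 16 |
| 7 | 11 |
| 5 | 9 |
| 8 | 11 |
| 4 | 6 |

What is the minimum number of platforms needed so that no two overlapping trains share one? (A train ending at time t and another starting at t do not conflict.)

5

Events (time:±→running): 0:+→1 1:+→2 2:+→3 3:-→2 4:+→3 5:-→2 5:+→3 6:-→2 6:-→1 6:+→2 7:-→1 7:+→2 7:+→3 8:+→4 8:+→5 … peak 5.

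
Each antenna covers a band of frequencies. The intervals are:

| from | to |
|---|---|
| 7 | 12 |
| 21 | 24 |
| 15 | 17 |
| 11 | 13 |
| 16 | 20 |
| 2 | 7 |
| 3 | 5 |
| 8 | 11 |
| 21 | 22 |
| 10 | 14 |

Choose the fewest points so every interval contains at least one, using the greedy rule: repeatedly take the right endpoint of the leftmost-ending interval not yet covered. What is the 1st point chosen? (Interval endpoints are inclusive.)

By right end: [3,5]  [2,7]  [8,11]  [7,12]  [11,13]  [10,14]  [15,17]  [16,20]  [21,22]  [21,24]
[3,5] uncovered → point at 5; [8,11] uncovered → point at 11; [15,17] uncovered → point at 17; [21,22] uncovered → point at 22.
Points: 5, 11, 17, 22 (4 total).

5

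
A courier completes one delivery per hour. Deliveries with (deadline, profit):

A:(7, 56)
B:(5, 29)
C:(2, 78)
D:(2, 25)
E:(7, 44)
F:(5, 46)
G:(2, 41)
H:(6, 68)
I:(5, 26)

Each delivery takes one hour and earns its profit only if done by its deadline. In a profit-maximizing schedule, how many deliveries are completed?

7

Profit order: C=78 H=68 A=56 F=46 E=44 G=41 B=29 I=26 D=25
Assign: C→slot 2, H→slot 6, A→slot 7, F→slot 5, E→slot 4, G→slot 1, B→slot 3, I skipped, D skipped.
Slots: [1:G] [2:C] [3:B] [4:E] [5:F] [6:H] [7:A]
7 of 9 scheduled.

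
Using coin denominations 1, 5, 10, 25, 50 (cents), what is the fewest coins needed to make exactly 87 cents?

87 − 1×50→37 − 1×25→12 − 1×10→2 − 2×1→0
Total coins = 1 + 1 + 1 + 2 = 5

5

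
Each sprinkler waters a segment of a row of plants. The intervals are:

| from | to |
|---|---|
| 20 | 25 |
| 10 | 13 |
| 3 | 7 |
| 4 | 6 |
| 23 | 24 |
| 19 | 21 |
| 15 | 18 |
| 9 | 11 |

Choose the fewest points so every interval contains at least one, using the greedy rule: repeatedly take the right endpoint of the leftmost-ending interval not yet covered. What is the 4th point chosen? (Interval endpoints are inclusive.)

21

By right end: [4,6]  [3,7]  [9,11]  [10,13]  [15,18]  [19,21]  [23,24]  [20,25]
[4,6] uncovered → point at 6; [9,11] uncovered → point at 11; [15,18] uncovered → point at 18; [19,21] uncovered → point at 21; [23,24] uncovered → point at 24.
Points: 6, 11, 18, 21, 24 (5 total).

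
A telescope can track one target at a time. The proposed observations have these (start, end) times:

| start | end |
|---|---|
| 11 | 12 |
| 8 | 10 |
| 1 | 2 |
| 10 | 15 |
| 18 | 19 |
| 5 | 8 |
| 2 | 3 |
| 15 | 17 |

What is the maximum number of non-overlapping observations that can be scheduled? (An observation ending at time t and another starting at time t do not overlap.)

By end time: (1,2), (2,3), (5,8), (8,10), (11,12), (10,15), (15,17), (18,19).
Pick (1,2); next start ≥ 2 → (2,3); next start ≥ 3 → (5,8); next start ≥ 8 → (8,10); next start ≥ 10 → (11,12); next start ≥ 12 → (15,17); next start ≥ 17 → (18,19).
Selected 7 observations.

7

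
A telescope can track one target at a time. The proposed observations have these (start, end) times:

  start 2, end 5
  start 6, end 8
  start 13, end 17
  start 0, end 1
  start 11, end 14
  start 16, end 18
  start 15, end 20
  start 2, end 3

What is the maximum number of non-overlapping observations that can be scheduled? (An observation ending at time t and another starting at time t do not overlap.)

5

By end time: (0,1), (2,3), (2,5), (6,8), (11,14), (13,17), (16,18), (15,20).
Pick (0,1); next start ≥ 1 → (2,3); next start ≥ 3 → (6,8); next start ≥ 8 → (11,14); next start ≥ 14 → (16,18).
Selected 5 observations.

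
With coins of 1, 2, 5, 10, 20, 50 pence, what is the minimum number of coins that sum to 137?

6

137 − 2×50→37 − 1×20→17 − 1×10→7 − 1×5→2 − 1×2→0
Total coins = 2 + 1 + 1 + 1 + 1 = 6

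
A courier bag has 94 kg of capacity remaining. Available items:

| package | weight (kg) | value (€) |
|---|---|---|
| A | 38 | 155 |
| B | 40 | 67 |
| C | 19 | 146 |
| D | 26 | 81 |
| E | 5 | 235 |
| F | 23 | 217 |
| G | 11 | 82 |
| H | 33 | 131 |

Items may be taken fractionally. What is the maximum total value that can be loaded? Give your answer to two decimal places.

826.84

Sort by value per unit weight and fill in that order.
Order: E (235/5=47.00) > F (217/23=9.43) > C (146/19=7.68) > G (82/11=7.45) > A (155/38=4.08) > H (131/33=3.97) > D (81/26=3.12) > B (67/40=1.68)
Fill: take E (5 @ 235) → take F (23 @ 217) → take C (19 @ 146) → take G (11 @ 82) → take 36/38 of A → 146.84; 94/94 used.
Total value = 826.84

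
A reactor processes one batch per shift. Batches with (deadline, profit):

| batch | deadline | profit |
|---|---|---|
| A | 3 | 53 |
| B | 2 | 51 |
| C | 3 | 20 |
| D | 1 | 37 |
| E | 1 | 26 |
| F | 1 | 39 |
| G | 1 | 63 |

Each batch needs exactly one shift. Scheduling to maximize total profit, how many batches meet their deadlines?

3

Sort by profit descending; place each in the latest free slot ≤ its deadline.
By profit: G(d1,63), A(d3,53), B(d2,51), F(d1,39), D(d1,37), E(d1,26), C(d3,20)
G→slot 1; A→slot 3; B→slot 2; F skipped; D skipped; E skipped; C skipped.
3 of 7 scheduled.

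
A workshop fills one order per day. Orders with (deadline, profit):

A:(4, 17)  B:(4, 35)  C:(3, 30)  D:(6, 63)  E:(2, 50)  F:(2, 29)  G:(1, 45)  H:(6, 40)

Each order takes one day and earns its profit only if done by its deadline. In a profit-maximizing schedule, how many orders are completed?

By profit: D(d6,63), E(d2,50), G(d1,45), H(d6,40), B(d4,35), C(d3,30), F(d2,29), A(d4,17)
D→slot 6; E→slot 2; G→slot 1; H→slot 5; B→slot 4; C→slot 3; F skipped; A skipped.
6 of 8 scheduled.

6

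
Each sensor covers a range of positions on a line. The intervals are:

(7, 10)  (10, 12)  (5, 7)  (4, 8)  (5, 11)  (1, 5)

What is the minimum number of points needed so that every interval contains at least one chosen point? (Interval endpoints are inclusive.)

2

Process intervals by earliest right end; each time one isn't hit yet, stab at its right endpoint.
Sorted: [1,5] [5,7] [4,8] [7,10] [5,11] [10,12]
{[1,5],[5,7],[4,8]} hit by 5; {[7,10],[5,11],[10,12]} hit by 10.
Points: 5, 10 (2 total).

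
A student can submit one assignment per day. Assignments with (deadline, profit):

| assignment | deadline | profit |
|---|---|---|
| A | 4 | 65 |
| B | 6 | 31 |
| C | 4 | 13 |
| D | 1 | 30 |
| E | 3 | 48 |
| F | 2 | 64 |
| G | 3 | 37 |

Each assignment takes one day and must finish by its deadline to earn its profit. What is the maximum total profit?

245

Sort by profit descending; place each in the latest free slot ≤ its deadline.
Profit order: A=65 F=64 E=48 G=37 B=31 D=30 C=13
Assign: A→slot 4, F→slot 2, E→slot 3, G→slot 1, B→slot 6, D skipped, C skipped.
Slots: [1:G] [2:F] [3:E] [4:A] [6:B]
Profit = 37 + 64 + 48 + 65 + 31 = 245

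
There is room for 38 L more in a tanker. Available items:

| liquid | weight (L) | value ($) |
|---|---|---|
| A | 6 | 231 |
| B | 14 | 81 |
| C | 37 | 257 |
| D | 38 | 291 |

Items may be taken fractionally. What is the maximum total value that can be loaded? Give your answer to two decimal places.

476.05

Ratios (sorted): A 38.50, D 7.66, C 6.95, B 5.79
take A (6 @ 231); take 32/38 of D → 245.05. Capacity used 38/38.
Total value = 476.05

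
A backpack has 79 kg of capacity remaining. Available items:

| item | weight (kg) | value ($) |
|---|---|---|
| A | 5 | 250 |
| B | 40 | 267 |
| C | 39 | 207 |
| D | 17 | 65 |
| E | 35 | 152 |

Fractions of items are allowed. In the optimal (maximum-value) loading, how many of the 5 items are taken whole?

2

Order: A (250/5=50.00) > B (267/40=6.67) > C (207/39=5.31) > E (152/35=4.34) > D (65/17=3.82)
Fill: take A (5 @ 250) → take B (40 @ 267) → take 34/39 of C → 180.46; 79/79 used.
2 item(s) taken whole; one partial (take 34/39 of C).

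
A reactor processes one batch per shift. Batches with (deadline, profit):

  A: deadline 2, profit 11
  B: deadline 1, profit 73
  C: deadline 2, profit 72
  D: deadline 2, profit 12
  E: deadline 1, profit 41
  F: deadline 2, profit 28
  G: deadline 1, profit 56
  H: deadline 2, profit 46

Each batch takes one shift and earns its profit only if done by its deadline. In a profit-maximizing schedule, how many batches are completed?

Take jobs in profit order; each goes to the latest open slot no later than its deadline.
By profit: B(d1,73), C(d2,72), G(d1,56), H(d2,46), E(d1,41), F(d2,28), D(d2,12), A(d2,11)
B→slot 1; C→slot 2; G skipped; H skipped; E skipped; F skipped; D skipped; A skipped.
2 of 8 scheduled.

2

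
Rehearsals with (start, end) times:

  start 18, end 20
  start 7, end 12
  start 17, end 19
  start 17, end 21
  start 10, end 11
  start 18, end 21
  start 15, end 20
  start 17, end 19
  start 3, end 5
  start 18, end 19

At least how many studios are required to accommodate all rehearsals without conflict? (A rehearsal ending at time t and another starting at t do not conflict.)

Events (time:±→running): 3:+→1 5:-→0 7:+→1 10:+→2 11:-→1 12:-→0 15:+→1 17:+→2 17:+→3 17:+→4 18:+→5 18:+→6 18:+→7 … peak 7.

7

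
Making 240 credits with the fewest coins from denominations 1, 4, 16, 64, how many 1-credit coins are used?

240 = 3×64 + 3×16
Count of 1: 0

0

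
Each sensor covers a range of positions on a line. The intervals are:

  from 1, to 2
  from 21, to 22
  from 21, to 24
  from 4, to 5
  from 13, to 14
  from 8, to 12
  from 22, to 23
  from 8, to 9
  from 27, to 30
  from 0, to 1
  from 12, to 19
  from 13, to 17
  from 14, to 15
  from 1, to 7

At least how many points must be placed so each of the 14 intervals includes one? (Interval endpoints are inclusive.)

6

Sort by right endpoint; whenever an interval is uncovered, place a point at its right end.
By right end: [0,1]  [1,2]  [4,5]  [1,7]  [8,9]  [8,12]  [13,14]  [14,15]  [13,17]  [12,19]  [21,22]  [22,23]  [21,24]  [27,30]
[0,1] uncovered → point at 1; [4,5] uncovered → point at 5; [8,9] uncovered → point at 9; [13,14] uncovered → point at 14; [21,22] uncovered → point at 22; [27,30] uncovered → point at 30.
Points: 1, 5, 9, 14, 22, 30 (6 total).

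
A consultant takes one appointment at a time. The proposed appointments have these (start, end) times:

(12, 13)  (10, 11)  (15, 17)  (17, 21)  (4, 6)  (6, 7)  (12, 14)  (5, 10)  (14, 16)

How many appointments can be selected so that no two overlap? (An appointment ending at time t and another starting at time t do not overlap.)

6

By end time: (4,6), (6,7), (5,10), (10,11), (12,13), (12,14), (14,16), (15,17), (17,21).
Pick (4,6); next start ≥ 6 → (6,7); next start ≥ 7 → (10,11); next start ≥ 11 → (12,13); next start ≥ 13 → (14,16); next start ≥ 16 → (17,21).
Selected 6 appointments.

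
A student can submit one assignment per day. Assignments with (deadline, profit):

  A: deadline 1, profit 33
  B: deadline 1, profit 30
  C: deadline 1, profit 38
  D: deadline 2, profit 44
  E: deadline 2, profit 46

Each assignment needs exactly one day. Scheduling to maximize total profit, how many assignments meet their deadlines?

Sort by profit descending; place each in the latest free slot ≤ its deadline.
Profit order: E=46 D=44 C=38 A=33 B=30
Assign: E→slot 2, D→slot 1, C skipped, A skipped, B skipped.
Slots: [1:D] [2:E]
2 of 5 scheduled.

2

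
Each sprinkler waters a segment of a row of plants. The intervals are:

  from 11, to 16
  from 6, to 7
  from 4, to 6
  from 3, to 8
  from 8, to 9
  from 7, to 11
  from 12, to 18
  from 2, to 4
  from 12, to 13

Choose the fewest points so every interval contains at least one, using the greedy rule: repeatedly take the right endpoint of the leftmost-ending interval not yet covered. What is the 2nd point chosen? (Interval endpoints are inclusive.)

Sort by right endpoint; whenever an interval is uncovered, place a point at its right end.
By right end: [2,4]  [4,6]  [6,7]  [3,8]  [8,9]  [7,11]  [12,13]  [11,16]  [12,18]
[2,4] uncovered → point at 4; [6,7] uncovered → point at 7; [8,9] uncovered → point at 9; [12,13] uncovered → point at 13.
Points: 4, 7, 9, 13 (4 total).

7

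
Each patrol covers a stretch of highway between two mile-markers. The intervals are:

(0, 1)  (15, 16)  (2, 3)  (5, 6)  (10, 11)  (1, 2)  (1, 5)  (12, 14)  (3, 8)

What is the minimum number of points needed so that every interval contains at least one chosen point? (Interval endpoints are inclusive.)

Process intervals by earliest right end; each time one isn't hit yet, stab at its right endpoint.
Sorted: [0,1] [1,2] [2,3] [1,5] [5,6] [3,8] [10,11] [12,14] [15,16]
{[0,1],[1,2]} hit by 1; {[2,3],[1,5]} hit by 3; {[5,6],[3,8]} hit by 6; {[10,11]} hit by 11; {[12,14]} hit by 14; {[15,16]} hit by 16.
Points: 1, 3, 6, 11, 14, 16 (6 total).

6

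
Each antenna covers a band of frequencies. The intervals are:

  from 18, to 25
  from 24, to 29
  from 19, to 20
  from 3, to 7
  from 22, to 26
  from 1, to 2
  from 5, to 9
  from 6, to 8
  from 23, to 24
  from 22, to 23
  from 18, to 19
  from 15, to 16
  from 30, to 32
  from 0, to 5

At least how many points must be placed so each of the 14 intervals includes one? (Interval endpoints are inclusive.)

7

Sort by right endpoint; whenever an interval is uncovered, place a point at its right end.
By right end: [1,2]  [0,5]  [3,7]  [6,8]  [5,9]  [15,16]  [18,19]  [19,20]  [22,23]  [23,24]  [18,25]  [22,26]  [24,29]  [30,32]
[1,2] uncovered → point at 2; [3,7] uncovered → point at 7; [15,16] uncovered → point at 16; [18,19] uncovered → point at 19; [22,23] uncovered → point at 23; [24,29] uncovered → point at 29; [30,32] uncovered → point at 32.
Points: 2, 7, 16, 19, 23, 29, 32 (7 total).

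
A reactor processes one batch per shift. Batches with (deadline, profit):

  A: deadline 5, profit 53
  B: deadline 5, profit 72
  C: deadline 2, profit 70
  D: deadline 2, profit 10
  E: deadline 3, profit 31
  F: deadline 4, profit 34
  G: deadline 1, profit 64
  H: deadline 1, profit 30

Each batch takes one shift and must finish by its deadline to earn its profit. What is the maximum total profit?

Take jobs in profit order; each goes to the latest open slot no later than its deadline.
Profit order: B=72 C=70 G=64 A=53 F=34 E=31 H=30 D=10
Assign: B→slot 5, C→slot 2, G→slot 1, A→slot 4, F→slot 3, E skipped, H skipped, D skipped.
Slots: [1:G] [2:C] [3:F] [4:A] [5:B]
Profit = 64 + 70 + 34 + 53 + 72 = 293

293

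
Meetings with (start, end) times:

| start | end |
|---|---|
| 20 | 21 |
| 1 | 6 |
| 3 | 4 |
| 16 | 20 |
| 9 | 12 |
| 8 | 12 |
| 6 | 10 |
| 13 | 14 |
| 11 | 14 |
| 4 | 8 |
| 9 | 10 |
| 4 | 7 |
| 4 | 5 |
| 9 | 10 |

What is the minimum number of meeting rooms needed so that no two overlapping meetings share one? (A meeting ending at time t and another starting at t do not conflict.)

5

The answer is the maximum number of intervals overlapping at any instant.
Events (time:±→running): 1:+→1 3:+→2 4:-→1 4:+→2 4:+→3 4:+→4 5:-→3 6:-→2 6:+→3 7:-→2 8:-→1 8:+→2 9:+→3 9:+→4 9:+→5 … peak 5.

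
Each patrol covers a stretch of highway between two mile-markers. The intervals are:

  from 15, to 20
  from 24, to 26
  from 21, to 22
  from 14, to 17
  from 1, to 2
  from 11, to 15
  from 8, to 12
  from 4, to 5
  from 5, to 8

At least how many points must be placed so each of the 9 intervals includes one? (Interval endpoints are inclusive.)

6

By right end: [1,2]  [4,5]  [5,8]  [8,12]  [11,15]  [14,17]  [15,20]  [21,22]  [24,26]
[1,2] uncovered → point at 2; [4,5] uncovered → point at 5; [8,12] uncovered → point at 12; [14,17] uncovered → point at 17; [21,22] uncovered → point at 22; [24,26] uncovered → point at 26.
Points: 2, 5, 12, 17, 22, 26 (6 total).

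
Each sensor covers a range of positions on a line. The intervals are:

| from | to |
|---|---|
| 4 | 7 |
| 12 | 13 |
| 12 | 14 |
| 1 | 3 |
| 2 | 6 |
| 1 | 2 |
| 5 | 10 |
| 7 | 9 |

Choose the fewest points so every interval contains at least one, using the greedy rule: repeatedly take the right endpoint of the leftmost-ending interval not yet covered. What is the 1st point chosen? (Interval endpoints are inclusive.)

2

Sort by right endpoint; whenever an interval is uncovered, place a point at its right end.
By right end: [1,2]  [1,3]  [2,6]  [4,7]  [7,9]  [5,10]  [12,13]  [12,14]
[1,2] uncovered → point at 2; [4,7] uncovered → point at 7; [12,13] uncovered → point at 13.
Points: 2, 7, 13 (3 total).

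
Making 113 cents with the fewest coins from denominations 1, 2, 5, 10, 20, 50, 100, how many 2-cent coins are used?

Greedy: take as many of the largest coin as possible, then repeat with the remainder.
113 = 1×100 + 1×10 + 1×2 + 1×1
Count of 2: 1

1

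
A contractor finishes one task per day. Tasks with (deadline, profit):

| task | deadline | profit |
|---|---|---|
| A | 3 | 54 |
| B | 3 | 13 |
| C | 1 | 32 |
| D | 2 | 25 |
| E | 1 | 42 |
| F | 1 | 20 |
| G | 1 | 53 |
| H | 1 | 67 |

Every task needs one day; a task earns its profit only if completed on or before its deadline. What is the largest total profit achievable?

146

Take jobs in profit order; each goes to the latest open slot no later than its deadline.
Profit order: H=67 A=54 G=53 E=42 C=32 D=25 F=20 B=13
Assign: H→slot 1, A→slot 3, G skipped, E skipped, C skipped, D→slot 2, F skipped, B skipped.
Slots: [1:H] [2:D] [3:A]
Profit = 67 + 25 + 54 = 146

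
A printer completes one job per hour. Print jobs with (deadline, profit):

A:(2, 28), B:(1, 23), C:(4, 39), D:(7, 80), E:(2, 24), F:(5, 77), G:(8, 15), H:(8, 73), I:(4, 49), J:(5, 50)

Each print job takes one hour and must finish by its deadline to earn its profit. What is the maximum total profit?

411

Sort by profit descending; place each in the latest free slot ≤ its deadline.
By profit: D(d7,80), F(d5,77), H(d8,73), J(d5,50), I(d4,49), C(d4,39), A(d2,28), E(d2,24), B(d1,23), G(d8,15)
D→slot 7; F→slot 5; H→slot 8; J→slot 4; I→slot 3; C→slot 2; A→slot 1; E skipped; B skipped; G→slot 6.
Profit = 28 + 39 + 49 + 50 + 77 + 15 + 80 + 73 = 411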